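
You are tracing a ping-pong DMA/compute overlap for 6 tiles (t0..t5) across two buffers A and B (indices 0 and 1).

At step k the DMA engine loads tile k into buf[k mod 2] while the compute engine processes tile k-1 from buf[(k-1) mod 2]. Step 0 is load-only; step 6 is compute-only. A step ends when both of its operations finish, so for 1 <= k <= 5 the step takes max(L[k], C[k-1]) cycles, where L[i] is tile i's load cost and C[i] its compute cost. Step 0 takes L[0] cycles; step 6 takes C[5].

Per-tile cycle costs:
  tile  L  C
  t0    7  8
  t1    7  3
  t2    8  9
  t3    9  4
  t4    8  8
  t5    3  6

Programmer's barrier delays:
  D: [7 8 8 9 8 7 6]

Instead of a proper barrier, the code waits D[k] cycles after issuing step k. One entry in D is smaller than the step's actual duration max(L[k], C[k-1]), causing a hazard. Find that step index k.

hazard at step 5

[0] required=L[0]=7=7 vs D=7 ok
[1] required=max(L[1]=7,C[0]=8)=8 vs D=8 ok
[2] required=max(L[2]=8,C[1]=3)=8 vs D=8 ok
[3] required=max(L[3]=9,C[2]=9)=9 vs D=9 ok
[4] required=max(L[4]=8,C[3]=4)=8 vs D=8 ok
[5] required=max(L[5]=3,C[4]=8)=8 vs D=7 SHORT
[6] required=C[5]=6=6 vs D=6 ok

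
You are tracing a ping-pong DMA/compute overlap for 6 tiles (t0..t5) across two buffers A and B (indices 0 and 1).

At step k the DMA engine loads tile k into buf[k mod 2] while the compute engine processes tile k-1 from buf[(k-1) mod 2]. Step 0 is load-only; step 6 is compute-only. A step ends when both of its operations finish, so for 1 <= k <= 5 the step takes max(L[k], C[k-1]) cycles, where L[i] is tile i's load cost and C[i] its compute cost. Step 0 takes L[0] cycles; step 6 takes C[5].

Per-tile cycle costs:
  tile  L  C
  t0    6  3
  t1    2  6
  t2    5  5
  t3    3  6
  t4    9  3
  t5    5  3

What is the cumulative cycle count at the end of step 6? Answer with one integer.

k=0 load=t0/6c comp=- wait=6 total=6
k=1 load=t1/2c comp=t0/3c wait=3 total=9
k=2 load=t2/5c comp=t1/6c wait=6 total=15
k=3 load=t3/3c comp=t2/5c wait=5 total=20
k=4 load=t4/9c comp=t3/6c wait=9 total=29
k=5 load=t5/5c comp=t4/3c wait=5 total=34
k=6 load=- comp=t5/3c wait=3 total=37

end_cycle[6] = 37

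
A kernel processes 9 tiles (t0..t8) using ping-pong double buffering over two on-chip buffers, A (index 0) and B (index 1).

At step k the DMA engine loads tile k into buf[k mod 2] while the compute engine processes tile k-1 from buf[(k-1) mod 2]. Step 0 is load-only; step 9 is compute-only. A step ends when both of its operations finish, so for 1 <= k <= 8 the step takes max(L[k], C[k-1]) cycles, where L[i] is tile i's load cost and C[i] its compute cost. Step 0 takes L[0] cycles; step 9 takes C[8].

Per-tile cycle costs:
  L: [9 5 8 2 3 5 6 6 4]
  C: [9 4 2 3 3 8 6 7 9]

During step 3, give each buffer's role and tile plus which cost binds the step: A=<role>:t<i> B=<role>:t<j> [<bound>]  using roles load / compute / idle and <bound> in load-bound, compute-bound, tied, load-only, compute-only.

k=0 load=t0/9c comp=- wait=9 total=9
k=1 load=t1/5c comp=t0/9c wait=9 total=18
k=2 load=t2/8c comp=t1/4c wait=8 total=26
k=3 load=t3/2c comp=t2/2c wait=2 total=28
k=4 load=t4/3c comp=t3/3c wait=3 total=31
k=5 load=t5/5c comp=t4/3c wait=5 total=36
k=6 load=t6/6c comp=t5/8c wait=8 total=44
k=7 load=t7/6c comp=t6/6c wait=6 total=50
k=8 load=t8/4c comp=t7/7c wait=7 total=57
k=9 load=- comp=t8/9c wait=9 total=66

step 3: A=compute:t2 B=load:t3 [tied]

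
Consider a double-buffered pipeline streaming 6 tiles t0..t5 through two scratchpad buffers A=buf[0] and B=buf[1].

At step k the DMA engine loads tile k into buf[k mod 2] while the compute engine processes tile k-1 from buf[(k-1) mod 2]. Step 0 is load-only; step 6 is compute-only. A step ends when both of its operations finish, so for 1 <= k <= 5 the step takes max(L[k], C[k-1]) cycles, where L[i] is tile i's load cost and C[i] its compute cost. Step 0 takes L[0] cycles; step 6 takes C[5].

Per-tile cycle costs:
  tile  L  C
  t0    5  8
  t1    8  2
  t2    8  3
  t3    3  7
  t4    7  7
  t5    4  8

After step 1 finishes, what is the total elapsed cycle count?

[0] DMA t0→A (5c) ∥ CU idle ⇒ 5c, clock 5
[1] DMA t1→B (8c) ∥ CU A:t0 (8c) ⇒ 8c, clock 13
[2] DMA t2→A (8c) ∥ CU B:t1 (2c) ⇒ 8c, clock 21
[3] DMA t3→B (3c) ∥ CU A:t2 (3c) ⇒ 3c, clock 24
[4] DMA t4→A (7c) ∥ CU B:t3 (7c) ⇒ 7c, clock 31
[5] DMA t5→B (4c) ∥ CU A:t4 (7c) ⇒ 7c, clock 38
[6] DMA idle ∥ CU B:t5 (8c) ⇒ 8c, clock 46

end_cycle[1] = 13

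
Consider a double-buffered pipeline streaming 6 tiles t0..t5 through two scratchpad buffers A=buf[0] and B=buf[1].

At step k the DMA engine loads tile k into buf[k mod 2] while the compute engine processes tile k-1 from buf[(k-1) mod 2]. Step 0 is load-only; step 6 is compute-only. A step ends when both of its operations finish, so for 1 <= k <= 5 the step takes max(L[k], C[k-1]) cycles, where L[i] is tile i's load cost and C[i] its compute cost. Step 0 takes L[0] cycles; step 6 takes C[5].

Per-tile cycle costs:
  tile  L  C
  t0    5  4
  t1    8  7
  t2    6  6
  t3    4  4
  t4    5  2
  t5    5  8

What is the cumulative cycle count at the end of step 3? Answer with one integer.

end_cycle[3] = 26

step 0: L[0]=5 → dur=5, Σ=5 | A=load:t0 B=idle [load-only]
step 1: L[1]=8 C[0]=4 → dur=8, Σ=13 | A=compute:t0 B=load:t1 [load-bound]
step 2: L[2]=6 C[1]=7 → dur=7, Σ=20 | A=load:t2 B=compute:t1 [compute-bound]
step 3: L[3]=4 C[2]=6 → dur=6, Σ=26 | A=compute:t2 B=load:t3 [compute-bound]
step 4: L[4]=5 C[3]=4 → dur=5, Σ=31 | A=load:t4 B=compute:t3 [load-bound]
step 5: L[5]=5 C[4]=2 → dur=5, Σ=36 | A=compute:t4 B=load:t5 [load-bound]
step 6: C[5]=8 → dur=8, Σ=44 | A=idle B=compute:t5 [compute-only]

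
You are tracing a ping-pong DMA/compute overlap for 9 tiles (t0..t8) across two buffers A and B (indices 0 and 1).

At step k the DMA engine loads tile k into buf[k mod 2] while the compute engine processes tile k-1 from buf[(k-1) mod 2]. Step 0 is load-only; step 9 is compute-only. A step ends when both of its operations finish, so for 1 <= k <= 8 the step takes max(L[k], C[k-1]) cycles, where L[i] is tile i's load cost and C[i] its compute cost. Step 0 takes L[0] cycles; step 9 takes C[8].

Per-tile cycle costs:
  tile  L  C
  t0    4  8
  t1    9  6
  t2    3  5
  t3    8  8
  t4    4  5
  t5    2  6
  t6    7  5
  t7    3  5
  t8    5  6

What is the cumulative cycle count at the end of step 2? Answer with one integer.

  0. 4=4c; end=4; A:t0 B:-
  1. max(9,8)=9c; end=13; A:t0 B:t1
  2. max(3,6)=6c; end=19; A:t2 B:t1
  3. max(8,5)=8c; end=27; A:t2 B:t3
  4. max(4,8)=8c; end=35; A:t4 B:t3
  5. max(2,5)=5c; end=40; A:t4 B:t5
  6. max(7,6)=7c; end=47; A:t6 B:t5
  7. max(3,5)=5c; end=52; A:t6 B:t7
  8. max(5,5)=5c; end=57; A:t8 B:t7
  9. 6=6c; end=63; A:t8 B:t7

end_cycle[2] = 19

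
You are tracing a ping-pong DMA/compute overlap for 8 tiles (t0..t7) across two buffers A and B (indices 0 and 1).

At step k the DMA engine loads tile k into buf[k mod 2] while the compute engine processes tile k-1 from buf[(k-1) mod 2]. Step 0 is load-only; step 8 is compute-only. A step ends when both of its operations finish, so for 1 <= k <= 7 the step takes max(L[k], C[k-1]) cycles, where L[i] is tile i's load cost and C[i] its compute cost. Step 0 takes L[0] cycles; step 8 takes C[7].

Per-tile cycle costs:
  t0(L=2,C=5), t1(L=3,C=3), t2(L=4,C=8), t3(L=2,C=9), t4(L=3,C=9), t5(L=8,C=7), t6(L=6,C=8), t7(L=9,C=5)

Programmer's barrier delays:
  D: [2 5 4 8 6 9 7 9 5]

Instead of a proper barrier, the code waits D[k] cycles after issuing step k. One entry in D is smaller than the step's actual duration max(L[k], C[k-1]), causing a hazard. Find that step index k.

hazard at step 4

k=0 barrier L[0]=2→2c, D[0]=2 ok
k=1 barrier max(L[1]=3,C[0]=5)→5c, D[1]=5 ok
k=2 barrier max(L[2]=4,C[1]=3)→4c, D[2]=4 ok
k=3 barrier max(L[3]=2,C[2]=8)→8c, D[3]=8 ok
k=4 barrier max(L[4]=3,C[3]=9)→9c, D[4]=6 SHORT
k=5 barrier max(L[5]=8,C[4]=9)→9c, D[5]=9 ok
k=6 barrier max(L[6]=6,C[5]=7)→7c, D[6]=7 ok
k=7 barrier max(L[7]=9,C[6]=8)→9c, D[7]=9 ok
k=8 barrier C[7]=5→5c, D[8]=5 ok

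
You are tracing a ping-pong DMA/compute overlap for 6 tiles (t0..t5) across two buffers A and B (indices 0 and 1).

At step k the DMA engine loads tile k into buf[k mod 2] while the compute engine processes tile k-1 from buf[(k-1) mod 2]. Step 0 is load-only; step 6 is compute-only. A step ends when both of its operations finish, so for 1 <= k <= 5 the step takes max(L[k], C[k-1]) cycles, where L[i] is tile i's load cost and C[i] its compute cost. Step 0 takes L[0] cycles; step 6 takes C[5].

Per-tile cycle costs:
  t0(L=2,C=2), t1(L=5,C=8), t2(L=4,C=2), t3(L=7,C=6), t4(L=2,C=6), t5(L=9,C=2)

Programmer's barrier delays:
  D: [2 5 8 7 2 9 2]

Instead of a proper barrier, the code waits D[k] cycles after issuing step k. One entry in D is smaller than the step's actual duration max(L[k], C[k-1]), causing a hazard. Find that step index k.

hazard at step 4

step 0: need L[0]=2 = 2; D[0]=2 ok
step 1: need max(L[1]=5,C[0]=2) = 5; D[1]=5 ok
step 2: need max(L[2]=4,C[1]=8) = 8; D[2]=8 ok
step 3: need max(L[3]=7,C[2]=2) = 7; D[3]=7 ok
step 4: need max(L[4]=2,C[3]=6) = 6; D[4]=2 SHORT
step 5: need max(L[5]=9,C[4]=6) = 9; D[5]=9 ok
step 6: need C[5]=2 = 2; D[6]=2 ok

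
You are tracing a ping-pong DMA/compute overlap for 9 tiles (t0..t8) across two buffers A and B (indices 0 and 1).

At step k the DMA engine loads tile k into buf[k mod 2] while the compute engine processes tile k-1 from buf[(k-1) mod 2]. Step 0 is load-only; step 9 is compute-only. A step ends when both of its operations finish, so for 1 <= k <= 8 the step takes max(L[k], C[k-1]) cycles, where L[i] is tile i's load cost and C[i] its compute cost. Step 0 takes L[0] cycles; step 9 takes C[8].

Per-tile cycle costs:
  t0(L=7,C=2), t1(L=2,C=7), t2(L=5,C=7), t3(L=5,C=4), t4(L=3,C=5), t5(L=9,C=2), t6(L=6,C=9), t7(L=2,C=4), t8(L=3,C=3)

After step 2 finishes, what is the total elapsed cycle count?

  0. 7=7c; end=7; A:t0 B:-
  1. max(2,2)=2c; end=9; A:t0 B:t1
  2. max(5,7)=7c; end=16; A:t2 B:t1
  3. max(5,7)=7c; end=23; A:t2 B:t3
  4. max(3,4)=4c; end=27; A:t4 B:t3
  5. max(9,5)=9c; end=36; A:t4 B:t5
  6. max(6,2)=6c; end=42; A:t6 B:t5
  7. max(2,9)=9c; end=51; A:t6 B:t7
  8. max(3,4)=4c; end=55; A:t8 B:t7
  9. 3=3c; end=58; A:t8 B:t7

end_cycle[2] = 16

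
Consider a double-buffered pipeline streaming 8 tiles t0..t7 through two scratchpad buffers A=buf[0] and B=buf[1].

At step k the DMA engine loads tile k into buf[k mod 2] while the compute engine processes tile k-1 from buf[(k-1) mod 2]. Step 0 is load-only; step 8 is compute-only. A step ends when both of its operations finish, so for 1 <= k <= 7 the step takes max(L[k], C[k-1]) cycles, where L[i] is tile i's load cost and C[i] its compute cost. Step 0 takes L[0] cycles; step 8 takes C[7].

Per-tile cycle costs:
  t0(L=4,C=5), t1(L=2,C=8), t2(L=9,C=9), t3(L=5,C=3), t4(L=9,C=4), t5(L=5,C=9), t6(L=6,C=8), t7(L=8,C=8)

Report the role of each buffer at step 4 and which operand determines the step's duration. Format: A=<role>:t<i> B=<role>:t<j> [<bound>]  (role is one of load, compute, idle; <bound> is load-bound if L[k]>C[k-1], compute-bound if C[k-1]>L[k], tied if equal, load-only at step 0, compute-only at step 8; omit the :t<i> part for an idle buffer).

  0. 4=4c; end=4; A:t0 B:-
  1. max(2,5)=5c; end=9; A:t0 B:t1
  2. max(9,8)=9c; end=18; A:t2 B:t1
  3. max(5,9)=9c; end=27; A:t2 B:t3
  4. max(9,3)=9c; end=36; A:t4 B:t3
  5. max(5,4)=5c; end=41; A:t4 B:t5
  6. max(6,9)=9c; end=50; A:t6 B:t5
  7. max(8,8)=8c; end=58; A:t6 B:t7
  8. 8=8c; end=66; A:t6 B:t7

step 4: A=load:t4 B=compute:t3 [load-bound]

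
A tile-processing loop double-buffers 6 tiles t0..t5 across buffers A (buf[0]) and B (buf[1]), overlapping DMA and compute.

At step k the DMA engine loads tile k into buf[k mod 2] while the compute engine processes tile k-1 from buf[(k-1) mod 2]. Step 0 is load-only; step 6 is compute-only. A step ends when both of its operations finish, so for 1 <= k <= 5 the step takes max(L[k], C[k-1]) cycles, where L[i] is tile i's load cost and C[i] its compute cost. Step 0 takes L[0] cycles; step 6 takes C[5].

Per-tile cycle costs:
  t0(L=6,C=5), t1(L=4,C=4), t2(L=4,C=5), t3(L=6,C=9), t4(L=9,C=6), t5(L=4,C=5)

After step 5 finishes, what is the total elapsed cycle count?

  0. 6=6c; end=6; A:t0 B:-
  1. max(4,5)=5c; end=11; A:t0 B:t1
  2. max(4,4)=4c; end=15; A:t2 B:t1
  3. max(6,5)=6c; end=21; A:t2 B:t3
  4. max(9,9)=9c; end=30; A:t4 B:t3
  5. max(4,6)=6c; end=36; A:t4 B:t5
  6. 5=5c; end=41; A:t4 B:t5

end_cycle[5] = 36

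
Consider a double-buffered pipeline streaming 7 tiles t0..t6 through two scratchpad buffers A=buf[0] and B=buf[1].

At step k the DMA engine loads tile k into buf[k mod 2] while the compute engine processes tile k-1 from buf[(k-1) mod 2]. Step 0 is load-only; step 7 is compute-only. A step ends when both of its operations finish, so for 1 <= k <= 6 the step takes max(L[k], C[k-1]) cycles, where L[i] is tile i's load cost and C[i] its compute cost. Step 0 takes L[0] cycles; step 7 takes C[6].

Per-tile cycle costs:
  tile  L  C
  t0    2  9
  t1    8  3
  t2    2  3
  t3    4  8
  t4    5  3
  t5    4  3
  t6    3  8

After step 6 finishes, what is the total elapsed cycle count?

k=0 load=t0/2c comp=- wait=2 total=2
k=1 load=t1/8c comp=t0/9c wait=9 total=11
k=2 load=t2/2c comp=t1/3c wait=3 total=14
k=3 load=t3/4c comp=t2/3c wait=4 total=18
k=4 load=t4/5c comp=t3/8c wait=8 total=26
k=5 load=t5/4c comp=t4/3c wait=4 total=30
k=6 load=t6/3c comp=t5/3c wait=3 total=33
k=7 load=- comp=t6/8c wait=8 total=41

end_cycle[6] = 33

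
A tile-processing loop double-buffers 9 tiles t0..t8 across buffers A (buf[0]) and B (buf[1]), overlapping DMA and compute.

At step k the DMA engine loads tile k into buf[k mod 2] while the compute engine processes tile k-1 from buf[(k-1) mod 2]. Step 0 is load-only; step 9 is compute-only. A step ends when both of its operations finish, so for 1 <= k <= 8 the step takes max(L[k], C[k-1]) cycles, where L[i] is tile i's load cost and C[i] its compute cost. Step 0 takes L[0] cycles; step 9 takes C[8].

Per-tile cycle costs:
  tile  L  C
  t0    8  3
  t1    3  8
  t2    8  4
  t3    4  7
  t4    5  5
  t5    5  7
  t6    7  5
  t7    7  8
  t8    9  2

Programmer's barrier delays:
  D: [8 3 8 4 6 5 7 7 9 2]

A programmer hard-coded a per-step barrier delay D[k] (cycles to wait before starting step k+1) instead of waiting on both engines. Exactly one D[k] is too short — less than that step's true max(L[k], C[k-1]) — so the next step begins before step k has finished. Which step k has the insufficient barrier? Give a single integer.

[0] required=L[0]=8=8 vs D=8 ok
[1] required=max(L[1]=3,C[0]=3)=3 vs D=3 ok
[2] required=max(L[2]=8,C[1]=8)=8 vs D=8 ok
[3] required=max(L[3]=4,C[2]=4)=4 vs D=4 ok
[4] required=max(L[4]=5,C[3]=7)=7 vs D=6 SHORT
[5] required=max(L[5]=5,C[4]=5)=5 vs D=5 ok
[6] required=max(L[6]=7,C[5]=7)=7 vs D=7 ok
[7] required=max(L[7]=7,C[6]=5)=7 vs D=7 ok
[8] required=max(L[8]=9,C[7]=8)=9 vs D=9 ok
[9] required=C[8]=2=2 vs D=2 ok

hazard at step 4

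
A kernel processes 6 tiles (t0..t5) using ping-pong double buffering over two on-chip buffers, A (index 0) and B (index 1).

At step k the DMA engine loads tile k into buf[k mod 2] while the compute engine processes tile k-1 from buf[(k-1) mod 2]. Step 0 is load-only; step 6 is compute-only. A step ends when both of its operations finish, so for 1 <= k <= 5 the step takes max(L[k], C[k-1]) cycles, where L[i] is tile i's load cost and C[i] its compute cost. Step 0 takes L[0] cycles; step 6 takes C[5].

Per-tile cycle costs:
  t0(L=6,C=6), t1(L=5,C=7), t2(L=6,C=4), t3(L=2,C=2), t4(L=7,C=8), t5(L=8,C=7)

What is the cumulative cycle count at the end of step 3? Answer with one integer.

end_cycle[3] = 23

step 0: L[0]=6 → dur=6, Σ=6 | A=load:t0 B=idle [load-only]
step 1: L[1]=5 C[0]=6 → dur=6, Σ=12 | A=compute:t0 B=load:t1 [compute-bound]
step 2: L[2]=6 C[1]=7 → dur=7, Σ=19 | A=load:t2 B=compute:t1 [compute-bound]
step 3: L[3]=2 C[2]=4 → dur=4, Σ=23 | A=compute:t2 B=load:t3 [compute-bound]
step 4: L[4]=7 C[3]=2 → dur=7, Σ=30 | A=load:t4 B=compute:t3 [load-bound]
step 5: L[5]=8 C[4]=8 → dur=8, Σ=38 | A=compute:t4 B=load:t5 [tied]
step 6: C[5]=7 → dur=7, Σ=45 | A=idle B=compute:t5 [compute-only]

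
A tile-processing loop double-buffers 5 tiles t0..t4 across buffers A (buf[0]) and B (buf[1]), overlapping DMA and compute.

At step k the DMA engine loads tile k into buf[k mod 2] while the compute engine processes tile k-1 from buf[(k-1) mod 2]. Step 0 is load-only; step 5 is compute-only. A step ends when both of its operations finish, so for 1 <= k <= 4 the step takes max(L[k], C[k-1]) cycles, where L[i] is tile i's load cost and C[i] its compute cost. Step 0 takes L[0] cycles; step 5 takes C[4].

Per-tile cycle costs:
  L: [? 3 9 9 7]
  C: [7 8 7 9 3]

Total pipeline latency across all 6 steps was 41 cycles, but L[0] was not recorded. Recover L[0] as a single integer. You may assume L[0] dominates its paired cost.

step 0 → dur = L[0]=? = L[0]  (unknown; binding)
step 1 → dur = max(L[1]=3, C[0]=7) = 7
step 2 → dur = max(L[2]=9, C[1]=8) = 9
step 3 → dur = max(L[3]=9, C[2]=7) = 9
step 4 → dur = max(L[4]=7, C[3]=9) = 9
step 5 → dur = C[4]=3 = 3
sum of known step durations = 37
dur[0] = total - known = 41 - 37 = 4
L[0] is the binding max in step 0, so L[0] = dur[0] = 4

L[0] = 4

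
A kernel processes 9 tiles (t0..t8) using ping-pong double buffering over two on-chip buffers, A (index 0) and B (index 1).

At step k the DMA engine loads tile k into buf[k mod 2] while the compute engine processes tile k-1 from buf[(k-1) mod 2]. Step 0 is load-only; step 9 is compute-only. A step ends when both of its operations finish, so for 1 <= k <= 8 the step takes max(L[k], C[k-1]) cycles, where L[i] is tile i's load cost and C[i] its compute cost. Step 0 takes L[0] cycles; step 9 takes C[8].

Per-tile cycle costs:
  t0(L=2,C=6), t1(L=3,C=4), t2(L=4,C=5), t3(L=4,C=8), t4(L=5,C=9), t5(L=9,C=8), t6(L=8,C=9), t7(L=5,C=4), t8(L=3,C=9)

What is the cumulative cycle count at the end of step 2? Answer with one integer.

k=0 load=t0/2c comp=- wait=2 total=2
k=1 load=t1/3c comp=t0/6c wait=6 total=8
k=2 load=t2/4c comp=t1/4c wait=4 total=12
k=3 load=t3/4c comp=t2/5c wait=5 total=17
k=4 load=t4/5c comp=t3/8c wait=8 total=25
k=5 load=t5/9c comp=t4/9c wait=9 total=34
k=6 load=t6/8c comp=t5/8c wait=8 total=42
k=7 load=t7/5c comp=t6/9c wait=9 total=51
k=8 load=t8/3c comp=t7/4c wait=4 total=55
k=9 load=- comp=t8/9c wait=9 total=64

end_cycle[2] = 12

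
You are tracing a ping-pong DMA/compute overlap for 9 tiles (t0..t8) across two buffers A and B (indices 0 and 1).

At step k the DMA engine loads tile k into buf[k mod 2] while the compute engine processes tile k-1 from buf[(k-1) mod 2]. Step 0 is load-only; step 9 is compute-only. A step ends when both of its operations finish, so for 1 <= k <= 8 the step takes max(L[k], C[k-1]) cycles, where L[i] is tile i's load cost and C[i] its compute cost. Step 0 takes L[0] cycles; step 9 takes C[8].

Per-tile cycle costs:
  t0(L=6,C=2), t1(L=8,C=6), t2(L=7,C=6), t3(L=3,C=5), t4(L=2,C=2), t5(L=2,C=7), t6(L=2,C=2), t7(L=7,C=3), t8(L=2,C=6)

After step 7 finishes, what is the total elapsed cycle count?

end_cycle[7] = 48

[0] DMA t0→A (6c) ∥ CU idle ⇒ 6c, clock 6
[1] DMA t1→B (8c) ∥ CU A:t0 (2c) ⇒ 8c, clock 14
[2] DMA t2→A (7c) ∥ CU B:t1 (6c) ⇒ 7c, clock 21
[3] DMA t3→B (3c) ∥ CU A:t2 (6c) ⇒ 6c, clock 27
[4] DMA t4→A (2c) ∥ CU B:t3 (5c) ⇒ 5c, clock 32
[5] DMA t5→B (2c) ∥ CU A:t4 (2c) ⇒ 2c, clock 34
[6] DMA t6→A (2c) ∥ CU B:t5 (7c) ⇒ 7c, clock 41
[7] DMA t7→B (7c) ∥ CU A:t6 (2c) ⇒ 7c, clock 48
[8] DMA t8→A (2c) ∥ CU B:t7 (3c) ⇒ 3c, clock 51
[9] DMA idle ∥ CU A:t8 (6c) ⇒ 6c, clock 57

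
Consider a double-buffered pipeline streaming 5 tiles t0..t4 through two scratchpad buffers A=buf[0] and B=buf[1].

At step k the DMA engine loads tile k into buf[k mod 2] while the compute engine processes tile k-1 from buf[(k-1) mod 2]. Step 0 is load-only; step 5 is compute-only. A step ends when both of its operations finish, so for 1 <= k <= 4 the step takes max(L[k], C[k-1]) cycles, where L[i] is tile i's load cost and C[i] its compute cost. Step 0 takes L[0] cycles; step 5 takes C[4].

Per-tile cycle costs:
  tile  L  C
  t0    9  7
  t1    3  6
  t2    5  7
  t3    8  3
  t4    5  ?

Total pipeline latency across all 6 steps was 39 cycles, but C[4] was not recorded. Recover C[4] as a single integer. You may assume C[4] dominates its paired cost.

step 0: dur = L[0]=9 = 9
step 1: dur = max(L[1]=3, C[0]=7) = 7
step 2: dur = max(L[2]=5, C[1]=6) = 6
step 3: dur = max(L[3]=8, C[2]=7) = 8
step 4: dur = max(L[4]=5, C[3]=3) = 5
step 5: dur = C[4]=? = C[4]  (unknown; binding)
sum of known step durations = 35
dur[5] = total - known = 39 - 35 = 4
C[4] is the binding max in step 5, so C[4] = dur[5] = 4

C[4] = 4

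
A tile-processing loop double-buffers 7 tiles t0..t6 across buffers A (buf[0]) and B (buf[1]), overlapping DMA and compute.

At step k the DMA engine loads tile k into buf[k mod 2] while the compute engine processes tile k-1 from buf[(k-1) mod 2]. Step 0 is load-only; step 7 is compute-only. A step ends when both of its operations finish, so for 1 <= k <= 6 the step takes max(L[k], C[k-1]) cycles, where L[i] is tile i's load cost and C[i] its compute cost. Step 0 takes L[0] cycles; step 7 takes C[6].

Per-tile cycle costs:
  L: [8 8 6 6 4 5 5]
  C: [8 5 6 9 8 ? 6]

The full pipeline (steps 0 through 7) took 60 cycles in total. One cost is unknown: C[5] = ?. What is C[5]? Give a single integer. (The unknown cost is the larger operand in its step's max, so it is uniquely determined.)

C[5] = 9

step 0 → dur = L[0]=8 = 8
step 1 → dur = max(L[1]=8, C[0]=8) = 8
step 2 → dur = max(L[2]=6, C[1]=5) = 6
step 3 → dur = max(L[3]=6, C[2]=6) = 6
step 4 → dur = max(L[4]=4, C[3]=9) = 9
step 5 → dur = max(L[5]=5, C[4]=8) = 8
step 6 → dur = max(L[6]=5, C[5]=?) = C[5]  (unknown; binding)
step 7 → dur = C[6]=6 = 6
sum of known step durations = 51
dur[6] = total - known = 60 - 51 = 9
C[5] is the binding max in step 6, so C[5] = dur[6] = 9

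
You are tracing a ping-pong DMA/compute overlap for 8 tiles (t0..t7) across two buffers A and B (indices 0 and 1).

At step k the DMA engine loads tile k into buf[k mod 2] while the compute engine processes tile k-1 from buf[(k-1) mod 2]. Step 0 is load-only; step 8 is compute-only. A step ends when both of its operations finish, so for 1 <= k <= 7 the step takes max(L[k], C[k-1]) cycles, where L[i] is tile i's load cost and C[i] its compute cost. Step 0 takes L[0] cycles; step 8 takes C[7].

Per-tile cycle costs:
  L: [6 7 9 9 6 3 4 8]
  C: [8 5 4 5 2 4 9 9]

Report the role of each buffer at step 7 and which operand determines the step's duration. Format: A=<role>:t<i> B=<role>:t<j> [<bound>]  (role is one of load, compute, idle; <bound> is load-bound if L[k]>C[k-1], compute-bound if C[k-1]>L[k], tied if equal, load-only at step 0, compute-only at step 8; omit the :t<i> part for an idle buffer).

k=0 load=t0/6c comp=- wait=6 total=6
k=1 load=t1/7c comp=t0/8c wait=8 total=14
k=2 load=t2/9c comp=t1/5c wait=9 total=23
k=3 load=t3/9c comp=t2/4c wait=9 total=32
k=4 load=t4/6c comp=t3/5c wait=6 total=38
k=5 load=t5/3c comp=t4/2c wait=3 total=41
k=6 load=t6/4c comp=t5/4c wait=4 total=45
k=7 load=t7/8c comp=t6/9c wait=9 total=54
k=8 load=- comp=t7/9c wait=9 total=63

step 7: A=compute:t6 B=load:t7 [compute-bound]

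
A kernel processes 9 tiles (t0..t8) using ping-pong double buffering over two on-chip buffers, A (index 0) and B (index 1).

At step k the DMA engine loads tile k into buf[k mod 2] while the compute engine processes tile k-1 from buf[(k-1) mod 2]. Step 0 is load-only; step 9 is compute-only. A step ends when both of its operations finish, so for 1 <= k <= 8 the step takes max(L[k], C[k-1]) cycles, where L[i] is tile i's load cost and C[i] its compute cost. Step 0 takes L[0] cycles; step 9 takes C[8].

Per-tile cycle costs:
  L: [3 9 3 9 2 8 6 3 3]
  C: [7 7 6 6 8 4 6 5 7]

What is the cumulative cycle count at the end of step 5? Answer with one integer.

end_cycle[5] = 42

step 0: L[0]=3 → dur=3, Σ=3 | A=load:t0 B=idle [load-only]
step 1: L[1]=9 C[0]=7 → dur=9, Σ=12 | A=compute:t0 B=load:t1 [load-bound]
step 2: L[2]=3 C[1]=7 → dur=7, Σ=19 | A=load:t2 B=compute:t1 [compute-bound]
step 3: L[3]=9 C[2]=6 → dur=9, Σ=28 | A=compute:t2 B=load:t3 [load-bound]
step 4: L[4]=2 C[3]=6 → dur=6, Σ=34 | A=load:t4 B=compute:t3 [compute-bound]
step 5: L[5]=8 C[4]=8 → dur=8, Σ=42 | A=compute:t4 B=load:t5 [tied]
step 6: L[6]=6 C[5]=4 → dur=6, Σ=48 | A=load:t6 B=compute:t5 [load-bound]
step 7: L[7]=3 C[6]=6 → dur=6, Σ=54 | A=compute:t6 B=load:t7 [compute-bound]
step 8: L[8]=3 C[7]=5 → dur=5, Σ=59 | A=load:t8 B=compute:t7 [compute-bound]
step 9: C[8]=7 → dur=7, Σ=66 | A=compute:t8 B=idle [compute-only]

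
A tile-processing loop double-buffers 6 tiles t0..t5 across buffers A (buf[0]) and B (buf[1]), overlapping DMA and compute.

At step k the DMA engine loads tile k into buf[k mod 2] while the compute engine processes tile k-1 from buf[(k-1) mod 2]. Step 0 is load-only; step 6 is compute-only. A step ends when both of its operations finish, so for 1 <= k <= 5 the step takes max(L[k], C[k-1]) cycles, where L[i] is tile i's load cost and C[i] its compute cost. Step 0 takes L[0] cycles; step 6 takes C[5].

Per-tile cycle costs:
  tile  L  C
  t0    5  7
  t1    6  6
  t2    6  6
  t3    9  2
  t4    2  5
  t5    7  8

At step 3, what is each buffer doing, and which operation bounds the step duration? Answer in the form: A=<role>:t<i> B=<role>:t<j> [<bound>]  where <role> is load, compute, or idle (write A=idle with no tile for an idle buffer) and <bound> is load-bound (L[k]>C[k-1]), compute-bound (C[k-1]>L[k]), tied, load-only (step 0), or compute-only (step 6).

step 3: A=compute:t2 B=load:t3 [load-bound]

step 0: L[0]=5 → dur=5, Σ=5 | A=load:t0 B=idle [load-only]
step 1: L[1]=6 C[0]=7 → dur=7, Σ=12 | A=compute:t0 B=load:t1 [compute-bound]
step 2: L[2]=6 C[1]=6 → dur=6, Σ=18 | A=load:t2 B=compute:t1 [tied]
step 3: L[3]=9 C[2]=6 → dur=9, Σ=27 | A=compute:t2 B=load:t3 [load-bound]
step 4: L[4]=2 C[3]=2 → dur=2, Σ=29 | A=load:t4 B=compute:t3 [tied]
step 5: L[5]=7 C[4]=5 → dur=7, Σ=36 | A=compute:t4 B=load:t5 [load-bound]
step 6: C[5]=8 → dur=8, Σ=44 | A=idle B=compute:t5 [compute-only]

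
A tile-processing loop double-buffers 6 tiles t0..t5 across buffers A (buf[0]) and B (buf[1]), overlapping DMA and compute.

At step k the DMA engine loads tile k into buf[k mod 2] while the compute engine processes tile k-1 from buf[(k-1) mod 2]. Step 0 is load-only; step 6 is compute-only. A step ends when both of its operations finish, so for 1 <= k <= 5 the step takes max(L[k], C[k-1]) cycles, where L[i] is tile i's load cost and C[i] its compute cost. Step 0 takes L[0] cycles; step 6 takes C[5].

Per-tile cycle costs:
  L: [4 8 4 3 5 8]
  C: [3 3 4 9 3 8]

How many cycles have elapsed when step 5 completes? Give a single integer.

  0. 4=4c; end=4; A:t0 B:-
  1. max(8,3)=8c; end=12; A:t0 B:t1
  2. max(4,3)=4c; end=16; A:t2 B:t1
  3. max(3,4)=4c; end=20; A:t2 B:t3
  4. max(5,9)=9c; end=29; A:t4 B:t3
  5. max(8,3)=8c; end=37; A:t4 B:t5
  6. 8=8c; end=45; A:t4 B:t5

end_cycle[5] = 37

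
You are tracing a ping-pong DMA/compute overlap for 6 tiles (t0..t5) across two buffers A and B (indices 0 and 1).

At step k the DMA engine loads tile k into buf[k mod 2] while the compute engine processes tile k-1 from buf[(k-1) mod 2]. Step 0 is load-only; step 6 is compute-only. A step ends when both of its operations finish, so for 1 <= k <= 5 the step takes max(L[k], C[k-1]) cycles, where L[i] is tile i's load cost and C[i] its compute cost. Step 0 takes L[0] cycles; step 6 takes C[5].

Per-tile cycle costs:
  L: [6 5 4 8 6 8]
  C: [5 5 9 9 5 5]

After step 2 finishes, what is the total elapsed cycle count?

end_cycle[2] = 16

  0. 6=6c; end=6; A:t0 B:-
  1. max(5,5)=5c; end=11; A:t0 B:t1
  2. max(4,5)=5c; end=16; A:t2 B:t1
  3. max(8,9)=9c; end=25; A:t2 B:t3
  4. max(6,9)=9c; end=34; A:t4 B:t3
  5. max(8,5)=8c; end=42; A:t4 B:t5
  6. 5=5c; end=47; A:t4 B:t5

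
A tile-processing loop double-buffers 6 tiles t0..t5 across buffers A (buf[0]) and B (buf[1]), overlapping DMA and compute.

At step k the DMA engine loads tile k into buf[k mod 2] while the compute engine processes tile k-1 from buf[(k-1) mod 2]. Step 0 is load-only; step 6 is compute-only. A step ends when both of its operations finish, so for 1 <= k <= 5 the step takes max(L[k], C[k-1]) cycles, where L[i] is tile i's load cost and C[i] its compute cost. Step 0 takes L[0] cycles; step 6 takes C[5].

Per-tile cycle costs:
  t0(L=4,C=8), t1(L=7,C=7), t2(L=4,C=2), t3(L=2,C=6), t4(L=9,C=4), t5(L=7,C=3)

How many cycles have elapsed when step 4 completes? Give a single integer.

end_cycle[4] = 30

  0. 4=4c; end=4; A:t0 B:-
  1. max(7,8)=8c; end=12; A:t0 B:t1
  2. max(4,7)=7c; end=19; A:t2 B:t1
  3. max(2,2)=2c; end=21; A:t2 B:t3
  4. max(9,6)=9c; end=30; A:t4 B:t3
  5. max(7,4)=7c; end=37; A:t4 B:t5
  6. 3=3c; end=40; A:t4 B:t5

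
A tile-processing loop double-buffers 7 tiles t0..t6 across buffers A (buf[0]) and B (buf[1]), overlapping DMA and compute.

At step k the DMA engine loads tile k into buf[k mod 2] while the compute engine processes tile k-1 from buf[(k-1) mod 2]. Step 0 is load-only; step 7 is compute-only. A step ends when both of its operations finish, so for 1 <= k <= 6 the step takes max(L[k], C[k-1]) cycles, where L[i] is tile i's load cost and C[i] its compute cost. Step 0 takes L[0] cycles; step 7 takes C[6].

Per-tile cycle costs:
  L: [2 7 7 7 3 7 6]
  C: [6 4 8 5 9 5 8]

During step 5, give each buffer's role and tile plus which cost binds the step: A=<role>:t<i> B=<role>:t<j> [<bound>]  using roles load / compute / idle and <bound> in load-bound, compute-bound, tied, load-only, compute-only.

step 5: A=compute:t4 B=load:t5 [compute-bound]

[0] DMA t0→A (2c) ∥ CU idle ⇒ 2c, clock 2
[1] DMA t1→B (7c) ∥ CU A:t0 (6c) ⇒ 7c, clock 9
[2] DMA t2→A (7c) ∥ CU B:t1 (4c) ⇒ 7c, clock 16
[3] DMA t3→B (7c) ∥ CU A:t2 (8c) ⇒ 8c, clock 24
[4] DMA t4→A (3c) ∥ CU B:t3 (5c) ⇒ 5c, clock 29
[5] DMA t5→B (7c) ∥ CU A:t4 (9c) ⇒ 9c, clock 38
[6] DMA t6→A (6c) ∥ CU B:t5 (5c) ⇒ 6c, clock 44
[7] DMA idle ∥ CU A:t6 (8c) ⇒ 8c, clock 52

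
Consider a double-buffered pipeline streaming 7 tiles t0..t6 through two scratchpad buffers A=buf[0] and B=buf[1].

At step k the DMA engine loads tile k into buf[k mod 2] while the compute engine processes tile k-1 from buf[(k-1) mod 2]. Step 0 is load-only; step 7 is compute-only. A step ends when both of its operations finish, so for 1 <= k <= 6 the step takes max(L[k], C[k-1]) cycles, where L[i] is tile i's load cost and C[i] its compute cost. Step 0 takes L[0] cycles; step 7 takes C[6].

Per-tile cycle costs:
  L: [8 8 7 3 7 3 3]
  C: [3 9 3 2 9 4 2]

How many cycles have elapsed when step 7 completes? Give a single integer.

[0] DMA t0→A (8c) ∥ CU idle ⇒ 8c, clock 8
[1] DMA t1→B (8c) ∥ CU A:t0 (3c) ⇒ 8c, clock 16
[2] DMA t2→A (7c) ∥ CU B:t1 (9c) ⇒ 9c, clock 25
[3] DMA t3→B (3c) ∥ CU A:t2 (3c) ⇒ 3c, clock 28
[4] DMA t4→A (7c) ∥ CU B:t3 (2c) ⇒ 7c, clock 35
[5] DMA t5→B (3c) ∥ CU A:t4 (9c) ⇒ 9c, clock 44
[6] DMA t6→A (3c) ∥ CU B:t5 (4c) ⇒ 4c, clock 48
[7] DMA idle ∥ CU A:t6 (2c) ⇒ 2c, clock 50

end_cycle[7] = 50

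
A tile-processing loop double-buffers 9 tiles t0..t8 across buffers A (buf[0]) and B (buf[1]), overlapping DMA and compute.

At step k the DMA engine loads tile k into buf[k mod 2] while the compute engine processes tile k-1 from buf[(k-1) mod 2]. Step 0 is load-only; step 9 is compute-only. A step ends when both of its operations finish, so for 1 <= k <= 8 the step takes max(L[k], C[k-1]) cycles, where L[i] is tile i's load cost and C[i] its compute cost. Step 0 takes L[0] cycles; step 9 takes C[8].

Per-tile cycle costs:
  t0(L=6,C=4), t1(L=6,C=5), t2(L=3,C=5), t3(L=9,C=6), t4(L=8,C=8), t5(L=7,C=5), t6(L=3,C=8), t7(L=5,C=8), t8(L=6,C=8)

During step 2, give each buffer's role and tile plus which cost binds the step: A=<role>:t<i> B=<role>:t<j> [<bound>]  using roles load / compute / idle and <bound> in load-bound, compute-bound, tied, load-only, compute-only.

step 0: L[0]=6 → dur=6, Σ=6 | A=load:t0 B=idle [load-only]
step 1: L[1]=6 C[0]=4 → dur=6, Σ=12 | A=compute:t0 B=load:t1 [load-bound]
step 2: L[2]=3 C[1]=5 → dur=5, Σ=17 | A=load:t2 B=compute:t1 [compute-bound]
step 3: L[3]=9 C[2]=5 → dur=9, Σ=26 | A=compute:t2 B=load:t3 [load-bound]
step 4: L[4]=8 C[3]=6 → dur=8, Σ=34 | A=load:t4 B=compute:t3 [load-bound]
step 5: L[5]=7 C[4]=8 → dur=8, Σ=42 | A=compute:t4 B=load:t5 [compute-bound]
step 6: L[6]=3 C[5]=5 → dur=5, Σ=47 | A=load:t6 B=compute:t5 [compute-bound]
step 7: L[7]=5 C[6]=8 → dur=8, Σ=55 | A=compute:t6 B=load:t7 [compute-bound]
step 8: L[8]=6 C[7]=8 → dur=8, Σ=63 | A=load:t8 B=compute:t7 [compute-bound]
step 9: C[8]=8 → dur=8, Σ=71 | A=compute:t8 B=idle [compute-only]

step 2: A=load:t2 B=compute:t1 [compute-bound]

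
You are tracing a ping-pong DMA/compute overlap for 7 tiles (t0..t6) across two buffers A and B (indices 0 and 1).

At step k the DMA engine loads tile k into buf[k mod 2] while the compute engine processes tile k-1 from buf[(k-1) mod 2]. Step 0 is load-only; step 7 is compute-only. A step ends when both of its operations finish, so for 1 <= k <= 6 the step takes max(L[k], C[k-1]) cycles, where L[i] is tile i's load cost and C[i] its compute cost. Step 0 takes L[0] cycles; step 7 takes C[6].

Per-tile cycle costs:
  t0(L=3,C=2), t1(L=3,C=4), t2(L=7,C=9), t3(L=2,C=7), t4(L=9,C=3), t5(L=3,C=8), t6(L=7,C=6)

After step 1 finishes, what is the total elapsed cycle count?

end_cycle[1] = 6

step 0: L[0]=3 → dur=3, Σ=3 | A=load:t0 B=idle [load-only]
step 1: L[1]=3 C[0]=2 → dur=3, Σ=6 | A=compute:t0 B=load:t1 [load-bound]
step 2: L[2]=7 C[1]=4 → dur=7, Σ=13 | A=load:t2 B=compute:t1 [load-bound]
step 3: L[3]=2 C[2]=9 → dur=9, Σ=22 | A=compute:t2 B=load:t3 [compute-bound]
step 4: L[4]=9 C[3]=7 → dur=9, Σ=31 | A=load:t4 B=compute:t3 [load-bound]
step 5: L[5]=3 C[4]=3 → dur=3, Σ=34 | A=compute:t4 B=load:t5 [tied]
step 6: L[6]=7 C[5]=8 → dur=8, Σ=42 | A=load:t6 B=compute:t5 [compute-bound]
step 7: C[6]=6 → dur=6, Σ=48 | A=compute:t6 B=idle [compute-only]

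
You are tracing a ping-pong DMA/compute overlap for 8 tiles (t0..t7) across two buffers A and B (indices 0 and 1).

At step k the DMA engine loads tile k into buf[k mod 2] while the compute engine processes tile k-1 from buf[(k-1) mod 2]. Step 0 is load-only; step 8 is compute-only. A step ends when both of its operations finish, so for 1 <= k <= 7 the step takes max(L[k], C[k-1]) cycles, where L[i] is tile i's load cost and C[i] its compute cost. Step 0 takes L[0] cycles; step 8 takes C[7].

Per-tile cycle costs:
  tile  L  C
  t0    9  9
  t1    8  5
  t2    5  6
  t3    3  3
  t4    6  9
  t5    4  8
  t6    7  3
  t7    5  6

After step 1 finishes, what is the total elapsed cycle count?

end_cycle[1] = 18

step 0: L[0]=9 → dur=9, Σ=9 | A=load:t0 B=idle [load-only]
step 1: L[1]=8 C[0]=9 → dur=9, Σ=18 | A=compute:t0 B=load:t1 [compute-bound]
step 2: L[2]=5 C[1]=5 → dur=5, Σ=23 | A=load:t2 B=compute:t1 [tied]
step 3: L[3]=3 C[2]=6 → dur=6, Σ=29 | A=compute:t2 B=load:t3 [compute-bound]
step 4: L[4]=6 C[3]=3 → dur=6, Σ=35 | A=load:t4 B=compute:t3 [load-bound]
step 5: L[5]=4 C[4]=9 → dur=9, Σ=44 | A=compute:t4 B=load:t5 [compute-bound]
step 6: L[6]=7 C[5]=8 → dur=8, Σ=52 | A=load:t6 B=compute:t5 [compute-bound]
step 7: L[7]=5 C[6]=3 → dur=5, Σ=57 | A=compute:t6 B=load:t7 [load-bound]
step 8: C[7]=6 → dur=6, Σ=63 | A=idle B=compute:t7 [compute-only]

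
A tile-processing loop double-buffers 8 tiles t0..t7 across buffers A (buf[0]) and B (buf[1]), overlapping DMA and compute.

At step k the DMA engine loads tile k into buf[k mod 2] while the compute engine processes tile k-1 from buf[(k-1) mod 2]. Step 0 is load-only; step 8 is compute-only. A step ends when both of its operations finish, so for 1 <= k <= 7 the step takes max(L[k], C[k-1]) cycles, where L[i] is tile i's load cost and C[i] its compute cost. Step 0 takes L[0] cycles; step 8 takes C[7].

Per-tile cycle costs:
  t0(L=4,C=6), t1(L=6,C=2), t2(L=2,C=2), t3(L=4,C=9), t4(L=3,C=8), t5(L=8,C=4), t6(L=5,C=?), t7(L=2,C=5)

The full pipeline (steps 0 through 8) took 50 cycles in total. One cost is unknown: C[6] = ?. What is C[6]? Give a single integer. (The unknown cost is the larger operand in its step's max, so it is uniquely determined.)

step 0 | dur = L[0]=4 = 4
step 1 | dur = max(L[1]=6, C[0]=6) = 6
step 2 | dur = max(L[2]=2, C[1]=2) = 2
step 3 | dur = max(L[3]=4, C[2]=2) = 4
step 4 | dur = max(L[4]=3, C[3]=9) = 9
step 5 | dur = max(L[5]=8, C[4]=8) = 8
step 6 | dur = max(L[6]=5, C[5]=4) = 5
step 7 | dur = max(L[7]=2, C[6]=?) = C[6]  (unknown; binding)
step 8 | dur = C[7]=5 = 5
sum of known step durations = 43
dur[7] = total - known = 50 - 43 = 7
C[6] is the binding max in step 7, so C[6] = dur[7] = 7

C[6] = 7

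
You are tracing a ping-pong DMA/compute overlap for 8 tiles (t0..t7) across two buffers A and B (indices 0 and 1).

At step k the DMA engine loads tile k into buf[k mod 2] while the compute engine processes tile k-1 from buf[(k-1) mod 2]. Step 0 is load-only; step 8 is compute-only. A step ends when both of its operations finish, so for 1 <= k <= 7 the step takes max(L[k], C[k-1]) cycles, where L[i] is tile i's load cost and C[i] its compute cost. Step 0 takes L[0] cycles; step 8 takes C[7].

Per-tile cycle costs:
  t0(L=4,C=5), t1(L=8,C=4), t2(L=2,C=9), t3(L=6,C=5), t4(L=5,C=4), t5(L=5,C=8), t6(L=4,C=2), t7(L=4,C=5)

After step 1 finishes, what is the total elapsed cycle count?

[0] DMA t0→A (4c) ∥ CU idle ⇒ 4c, clock 4
[1] DMA t1→B (8c) ∥ CU A:t0 (5c) ⇒ 8c, clock 12
[2] DMA t2→A (2c) ∥ CU B:t1 (4c) ⇒ 4c, clock 16
[3] DMA t3→B (6c) ∥ CU A:t2 (9c) ⇒ 9c, clock 25
[4] DMA t4→A (5c) ∥ CU B:t3 (5c) ⇒ 5c, clock 30
[5] DMA t5→B (5c) ∥ CU A:t4 (4c) ⇒ 5c, clock 35
[6] DMA t6→A (4c) ∥ CU B:t5 (8c) ⇒ 8c, clock 43
[7] DMA t7→B (4c) ∥ CU A:t6 (2c) ⇒ 4c, clock 47
[8] DMA idle ∥ CU B:t7 (5c) ⇒ 5c, clock 52

end_cycle[1] = 12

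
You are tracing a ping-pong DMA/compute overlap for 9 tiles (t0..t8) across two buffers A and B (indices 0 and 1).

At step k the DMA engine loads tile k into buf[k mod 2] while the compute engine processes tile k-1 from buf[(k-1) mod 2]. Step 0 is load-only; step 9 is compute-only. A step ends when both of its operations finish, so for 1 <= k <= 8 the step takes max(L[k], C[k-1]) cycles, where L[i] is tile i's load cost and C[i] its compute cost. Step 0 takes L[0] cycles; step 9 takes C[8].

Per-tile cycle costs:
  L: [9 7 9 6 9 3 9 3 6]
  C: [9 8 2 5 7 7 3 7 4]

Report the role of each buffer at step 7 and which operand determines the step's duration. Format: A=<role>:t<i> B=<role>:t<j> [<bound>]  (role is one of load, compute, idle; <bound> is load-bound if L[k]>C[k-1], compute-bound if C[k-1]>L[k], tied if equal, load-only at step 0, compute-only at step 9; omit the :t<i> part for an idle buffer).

step 7: A=compute:t6 B=load:t7 [tied]

[0] DMA t0→A (9c) ∥ CU idle ⇒ 9c, clock 9
[1] DMA t1→B (7c) ∥ CU A:t0 (9c) ⇒ 9c, clock 18
[2] DMA t2→A (9c) ∥ CU B:t1 (8c) ⇒ 9c, clock 27
[3] DMA t3→B (6c) ∥ CU A:t2 (2c) ⇒ 6c, clock 33
[4] DMA t4→A (9c) ∥ CU B:t3 (5c) ⇒ 9c, clock 42
[5] DMA t5→B (3c) ∥ CU A:t4 (7c) ⇒ 7c, clock 49
[6] DMA t6→A (9c) ∥ CU B:t5 (7c) ⇒ 9c, clock 58
[7] DMA t7→B (3c) ∥ CU A:t6 (3c) ⇒ 3c, clock 61
[8] DMA t8→A (6c) ∥ CU B:t7 (7c) ⇒ 7c, clock 68
[9] DMA idle ∥ CU A:t8 (4c) ⇒ 4c, clock 72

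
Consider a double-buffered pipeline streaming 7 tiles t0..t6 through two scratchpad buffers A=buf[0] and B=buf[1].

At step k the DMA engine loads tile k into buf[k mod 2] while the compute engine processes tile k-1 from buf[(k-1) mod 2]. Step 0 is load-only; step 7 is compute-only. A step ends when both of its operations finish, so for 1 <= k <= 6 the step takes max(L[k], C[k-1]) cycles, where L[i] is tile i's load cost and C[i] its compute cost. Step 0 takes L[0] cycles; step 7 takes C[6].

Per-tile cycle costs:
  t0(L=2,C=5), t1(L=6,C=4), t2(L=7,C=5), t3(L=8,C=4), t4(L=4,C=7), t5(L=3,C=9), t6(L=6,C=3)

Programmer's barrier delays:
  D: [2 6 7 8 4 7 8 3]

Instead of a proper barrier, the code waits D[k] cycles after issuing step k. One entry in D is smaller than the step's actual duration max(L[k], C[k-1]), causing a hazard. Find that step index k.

hazard at step 6

k=0 barrier L[0]=2→2c, D[0]=2 ok
k=1 barrier max(L[1]=6,C[0]=5)→6c, D[1]=6 ok
k=2 barrier max(L[2]=7,C[1]=4)→7c, D[2]=7 ok
k=3 barrier max(L[3]=8,C[2]=5)→8c, D[3]=8 ok
k=4 barrier max(L[4]=4,C[3]=4)→4c, D[4]=4 ok
k=5 barrier max(L[5]=3,C[4]=7)→7c, D[5]=7 ok
k=6 barrier max(L[6]=6,C[5]=9)→9c, D[6]=8 SHORT
k=7 barrier C[6]=3→3c, D[7]=3 ok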